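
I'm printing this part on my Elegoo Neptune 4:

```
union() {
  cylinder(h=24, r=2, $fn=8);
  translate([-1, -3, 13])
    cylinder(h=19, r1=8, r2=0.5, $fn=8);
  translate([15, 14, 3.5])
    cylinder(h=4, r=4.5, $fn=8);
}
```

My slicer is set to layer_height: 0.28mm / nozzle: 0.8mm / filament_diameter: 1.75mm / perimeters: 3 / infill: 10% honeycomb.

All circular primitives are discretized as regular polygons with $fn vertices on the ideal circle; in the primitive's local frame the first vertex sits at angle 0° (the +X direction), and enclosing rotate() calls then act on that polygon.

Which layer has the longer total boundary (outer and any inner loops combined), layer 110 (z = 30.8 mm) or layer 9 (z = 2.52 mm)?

layer 9 (z = 2.52 mm)

Layer 110 (z = 30.8): the cylinder does not reach this height (z outside [0, 24]); the cone at (-1, -3): at t=0.937 of its height the radius interpolates to r₁+(r₂−r₁)t = 0.974, giving a regular 8-gon of that circumradius (perimeter = 2·8·0.974·sin(180°/8) = 5.96 mm); the cylinder at (15, 14) is absent (z outside [3.5, 7.5]); Combining (union): only the cone at (-1, -3) is present, so the union is just that shape — boundary = 5.96 mm. So its perimeter = 5.96 mm. Layer 9 (z = 2.52): the r=2 cylinder gives a regular 8-gon of circumradius 2 (constant along its height) (perimeter = 2·8·2.000·sin(180°/8) = 12.25 mm); the cone at (-1, -3) is not intersected at this z (z outside [13, 32]); the cylinder at (15, 14) does not reach this height (z outside [3.5, 7.5]); Taking the union: only the r=2 cylinder is present, so the union is just that shape — boundary = 12.25 mm. So its perimeter = 12.25 mm. Layer 9 is larger (12.25 vs 5.96 mm).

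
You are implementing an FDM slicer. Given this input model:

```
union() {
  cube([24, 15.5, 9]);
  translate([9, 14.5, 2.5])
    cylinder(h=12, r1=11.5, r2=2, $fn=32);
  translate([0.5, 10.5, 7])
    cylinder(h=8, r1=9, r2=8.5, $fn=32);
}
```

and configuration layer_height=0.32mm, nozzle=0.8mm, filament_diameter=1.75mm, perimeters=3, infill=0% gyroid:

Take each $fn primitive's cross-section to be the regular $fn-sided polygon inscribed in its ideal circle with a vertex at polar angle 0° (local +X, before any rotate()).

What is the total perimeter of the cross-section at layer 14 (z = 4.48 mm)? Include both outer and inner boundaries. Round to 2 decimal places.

89.45 mm

At z = 4.48 mm: the cube is present — its section is the full 24×15.5 rectangle (perimeter 79.00 mm); the cone at (9, 14.5): at t=0.165 of its height the radius interpolates to r₁+(r₂−r₁)t = 9.932, giving a regular 32-gon of that circumradius (perimeter = 2·32·9.932·sin(180°/32) = 62.31 mm); the cone at (0.5, 10.5) does not reach this height (z outside [7, 15]); Merging all regions: the regions partially overlap (shared area 170.35 mm²), so the edge portions inside another operand are dropped and the merged outline is re-measured after clipping — boundary = 89.45 mm. Overall, the cross-section is a single solid region. Total boundary length (outer) = 89.45 mm.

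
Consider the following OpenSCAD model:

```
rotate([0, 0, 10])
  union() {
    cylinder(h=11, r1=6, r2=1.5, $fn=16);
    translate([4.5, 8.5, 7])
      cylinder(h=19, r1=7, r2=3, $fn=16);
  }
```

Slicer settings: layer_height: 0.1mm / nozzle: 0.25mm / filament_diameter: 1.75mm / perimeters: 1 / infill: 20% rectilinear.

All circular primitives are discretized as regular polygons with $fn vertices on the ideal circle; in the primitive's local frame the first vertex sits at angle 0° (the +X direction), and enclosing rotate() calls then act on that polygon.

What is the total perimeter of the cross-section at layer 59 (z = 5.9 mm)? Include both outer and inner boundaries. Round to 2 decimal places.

22.39 mm

At z = 5.9 mm: the cone contributes a regular 16-gon of circumradius 3.586 (interpolated between r1=6 and r2=1.5 at t=0.536) (perimeter = 2·16·3.586·sin(180°/16) = 22.39 mm); the cone at (4.5, 8.5) is not intersected at this z (z outside [7, 26]); Merging all regions: only the cone is present, so the union is just that shape — boundary = 22.39 mm; (rotated 10° about Z; rotation is an isometry so areas/perimeters/island counts are preserved). Overall, the cross-section is a single solid region. Total boundary length (outer) = 22.39 mm.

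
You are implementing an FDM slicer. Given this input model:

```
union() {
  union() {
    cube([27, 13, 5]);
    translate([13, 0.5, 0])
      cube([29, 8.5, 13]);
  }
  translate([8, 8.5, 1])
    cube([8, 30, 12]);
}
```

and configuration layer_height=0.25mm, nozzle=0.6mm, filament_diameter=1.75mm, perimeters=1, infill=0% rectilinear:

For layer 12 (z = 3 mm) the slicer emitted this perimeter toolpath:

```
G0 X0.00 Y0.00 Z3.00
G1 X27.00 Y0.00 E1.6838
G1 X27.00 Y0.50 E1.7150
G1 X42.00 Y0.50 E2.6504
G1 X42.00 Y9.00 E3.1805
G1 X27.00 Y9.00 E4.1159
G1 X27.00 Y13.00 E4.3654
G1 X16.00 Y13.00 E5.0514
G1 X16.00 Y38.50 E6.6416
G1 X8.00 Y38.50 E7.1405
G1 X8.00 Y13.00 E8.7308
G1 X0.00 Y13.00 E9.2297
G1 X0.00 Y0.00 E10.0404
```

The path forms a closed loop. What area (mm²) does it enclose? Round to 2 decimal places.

Apply the shoelace formula to the sequence of (X, Y) vertices; enclosed area = 682.50 mm².

682.50 mm²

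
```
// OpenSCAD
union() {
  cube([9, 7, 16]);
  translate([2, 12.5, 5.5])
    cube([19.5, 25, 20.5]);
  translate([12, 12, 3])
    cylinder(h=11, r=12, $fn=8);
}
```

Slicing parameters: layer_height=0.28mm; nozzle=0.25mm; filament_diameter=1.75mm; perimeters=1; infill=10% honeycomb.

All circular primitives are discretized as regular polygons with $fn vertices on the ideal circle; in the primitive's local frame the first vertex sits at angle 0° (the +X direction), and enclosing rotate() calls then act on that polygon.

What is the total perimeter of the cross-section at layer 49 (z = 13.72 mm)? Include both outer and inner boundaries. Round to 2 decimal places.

117.74 mm

At z = 13.72 mm: the 9×7 cube contributes its full rectangle (perimeter 32.00 mm); the 19.5×25 cube at (2, 12.5) contributes its full rectangle (perimeter 89.00 mm); the r=12 cylinder at (12, 12) contributes a regular 8-gon of circumradius 12 (perimeter = 2·8·12.000·sin(180°/8) = 73.48 mm); Combining (union): the regions partially overlap (shared area 209.39 mm²), so the edge portions inside another operand are dropped and the merged outline is re-measured after clipping — boundary = 117.74 mm. Overall, the cross-section is a single solid region. Total boundary length (outer) = 117.74 mm.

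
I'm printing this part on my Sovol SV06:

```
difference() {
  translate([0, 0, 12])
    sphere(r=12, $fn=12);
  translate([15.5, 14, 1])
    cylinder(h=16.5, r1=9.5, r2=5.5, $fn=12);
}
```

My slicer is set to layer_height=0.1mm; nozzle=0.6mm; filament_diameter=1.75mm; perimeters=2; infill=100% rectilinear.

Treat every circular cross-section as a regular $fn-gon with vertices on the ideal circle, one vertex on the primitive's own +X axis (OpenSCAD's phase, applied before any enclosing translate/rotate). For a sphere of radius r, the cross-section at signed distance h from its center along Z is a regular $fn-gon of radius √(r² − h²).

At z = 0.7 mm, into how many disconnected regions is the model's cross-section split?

1

At z = 0.7 mm: the sphere: section is a regular 12-gon, circumradius = √(r²−h²) = √(12²−11.3²) = 4.039; the cone at (15.5, 14) does not reach this height (z outside [1, 17.5]); Subtracting the remaining from the first: none of the subtracted shapes is present at this height, so the r=12 sphere is unchanged — 1 connected region. The result has 1 disconnected region.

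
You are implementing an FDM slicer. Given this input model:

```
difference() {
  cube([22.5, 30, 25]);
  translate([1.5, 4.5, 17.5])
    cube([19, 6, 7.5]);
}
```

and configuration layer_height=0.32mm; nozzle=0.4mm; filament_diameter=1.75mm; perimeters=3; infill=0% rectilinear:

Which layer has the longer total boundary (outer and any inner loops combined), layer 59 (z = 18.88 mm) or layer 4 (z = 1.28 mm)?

Layer 59 (z = 18.88): the 22.5×30 cube contributes its full rectangle (perimeter 105.00 mm); the cube at (1.5, 4.5) is present — its section is the full 19×6 rectangle (perimeter 50.00 mm); Subtracting the remaining from the first: starting from the 22.5×30 cube, the 19×6 cube at (1.5, 4.5) lies wholly inside it (removes its full 114.00 mm² and its 50.00 mm outline becomes a hole wall) — boundary (outer + 1 inner loop) = 155.00 mm. So its perimeter = 155.00 mm. Layer 4 (z = 1.28): the cube is present — its section is the full 22.5×30 rectangle (perimeter 105.00 mm); the cube at (1.5, 4.5) is not intersected at this z (z outside [17.5, 25]); Taking the first minus the rest: none of the subtracted shapes is present at this height, so the 22.5×30 cube is unchanged — boundary = 105.00 mm. So its perimeter = 105.00 mm. Layer 59 is larger (155.00 vs 105.00 mm).

layer 59 (z = 18.88 mm)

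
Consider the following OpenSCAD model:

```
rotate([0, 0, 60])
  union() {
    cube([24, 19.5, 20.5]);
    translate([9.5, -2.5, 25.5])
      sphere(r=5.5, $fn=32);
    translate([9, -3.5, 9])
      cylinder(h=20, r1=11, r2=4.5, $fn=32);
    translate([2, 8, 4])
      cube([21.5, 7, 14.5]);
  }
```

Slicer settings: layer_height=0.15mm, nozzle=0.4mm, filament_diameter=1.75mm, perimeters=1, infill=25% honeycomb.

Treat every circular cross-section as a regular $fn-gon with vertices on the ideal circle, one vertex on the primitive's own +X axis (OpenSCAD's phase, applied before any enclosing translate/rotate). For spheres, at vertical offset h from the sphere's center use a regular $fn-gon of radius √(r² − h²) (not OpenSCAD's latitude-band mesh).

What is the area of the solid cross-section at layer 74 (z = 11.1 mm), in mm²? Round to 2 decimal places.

At z = 11.1 mm: the 24×19.5 cube contributes its full rectangle (area 468.00 mm²); the sphere at (9.5, -2.5) is absent (|z−center|=14.400 > r=5.5); the cone at (9, -3.5) contributes a regular 32-gon of circumradius 10.318 (interpolated between r1=11 and r2=4.5 at t=0.105) (area = (32/2)·10.318²·sin(360°/32) = 332.28 mm²); the 21.5×7 cube at (2, 8) contributes its full rectangle (area 150.50 mm²); Combining (union): the regions partially overlap — summed areas 950.78 mm² minus the doubly-counted overlap 245.54 mm² gives 705.24 mm² — area = 705.24 mm²; (whole slice rotated 60° about Z — lengths, areas and connectivity unchanged). Overall, the cross-section is a single solid region. Net area = 705.24 mm².

705.24 mm²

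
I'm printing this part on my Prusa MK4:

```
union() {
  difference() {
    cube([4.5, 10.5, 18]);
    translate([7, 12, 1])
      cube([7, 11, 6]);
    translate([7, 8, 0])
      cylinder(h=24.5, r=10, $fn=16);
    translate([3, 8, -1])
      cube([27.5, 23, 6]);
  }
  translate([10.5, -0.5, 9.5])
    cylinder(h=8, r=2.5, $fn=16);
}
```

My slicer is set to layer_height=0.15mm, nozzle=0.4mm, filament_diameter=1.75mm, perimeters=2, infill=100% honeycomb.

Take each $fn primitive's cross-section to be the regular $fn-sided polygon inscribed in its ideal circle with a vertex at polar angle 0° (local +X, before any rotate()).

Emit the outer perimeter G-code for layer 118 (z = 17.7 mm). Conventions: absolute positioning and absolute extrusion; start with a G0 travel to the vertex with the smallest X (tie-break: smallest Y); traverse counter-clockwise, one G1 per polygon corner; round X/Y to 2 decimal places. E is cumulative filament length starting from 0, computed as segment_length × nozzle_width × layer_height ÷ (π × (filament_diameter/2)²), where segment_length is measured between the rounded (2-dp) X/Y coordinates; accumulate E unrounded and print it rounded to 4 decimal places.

At z = 17.7 mm: the cube (footprint 4.5×10.5) is included at this height; the cube at (7, 12) is not intersected at this z (z outside [1, 7]); the r=10 cylinder at (7, 8) contributes a regular 16-gon of circumradius 10; the cube at (3, 8) is not intersected at this z (z outside [-1, 5]); Taking the first minus the rest: starting from the 4.5×10.5 cube, the r=10 cylinder at (7, 8) partially overlaps it — only the 46.67 mm² overlap (of its 306.15 mm²) is removed, clipping the outline — 1 connected region; the cylinder at (10.5, -0.5) is not intersected at this z (z outside [9.5, 17.5]); Taking the union: only that combined region is present, so the union is just that shape — 1 connected region. The outline is a single polygon with 3 vertices. Extrusion per mm of travel: 0.4 × 0.15 / (π × 0.875²) = 0.024945. Accumulating E over each segment gives final E = 0.0945.

G0 X0.00 Y0.00 Z17.70
G1 X1.32 Y0.00 E0.0329
G1 X0.00 Y0.88 E0.0725
G1 X0.00 Y0.00 E0.0945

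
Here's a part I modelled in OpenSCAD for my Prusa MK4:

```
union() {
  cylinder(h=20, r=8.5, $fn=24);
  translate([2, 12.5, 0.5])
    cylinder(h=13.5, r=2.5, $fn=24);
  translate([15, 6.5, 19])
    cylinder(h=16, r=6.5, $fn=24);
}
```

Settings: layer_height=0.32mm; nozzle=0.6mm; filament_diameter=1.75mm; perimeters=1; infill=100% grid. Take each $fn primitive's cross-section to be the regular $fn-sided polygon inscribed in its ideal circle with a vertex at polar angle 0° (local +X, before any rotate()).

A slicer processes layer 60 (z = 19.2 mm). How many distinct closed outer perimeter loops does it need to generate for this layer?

2

At z = 19.2 mm: the r=8.5 cylinder contributes a regular 24-gon of circumradius 8.5; the cylinder at (2, 12.5) is not intersected at this z (z outside [0.5, 14]); the r=6.5 cylinder at (15, 6.5) gives a regular 24-gon of circumradius 6.5 (constant along its height); Merging all regions: the 2 present regions are separate (no shared area or edge), so areas and boundary lengths simply add and each stays a separate island — 2 connected regions. The result has 2 disconnected regions.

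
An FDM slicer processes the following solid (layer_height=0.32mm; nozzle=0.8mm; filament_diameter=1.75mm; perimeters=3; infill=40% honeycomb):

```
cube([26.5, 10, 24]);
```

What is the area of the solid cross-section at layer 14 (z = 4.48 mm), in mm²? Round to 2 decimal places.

265.00 mm²

At z = 4.48 mm: the cube is present — its section is the full 26.5×10 rectangle (area 265.00 mm²). Overall, the cross-section is a single solid region. Net area = 265.00 mm².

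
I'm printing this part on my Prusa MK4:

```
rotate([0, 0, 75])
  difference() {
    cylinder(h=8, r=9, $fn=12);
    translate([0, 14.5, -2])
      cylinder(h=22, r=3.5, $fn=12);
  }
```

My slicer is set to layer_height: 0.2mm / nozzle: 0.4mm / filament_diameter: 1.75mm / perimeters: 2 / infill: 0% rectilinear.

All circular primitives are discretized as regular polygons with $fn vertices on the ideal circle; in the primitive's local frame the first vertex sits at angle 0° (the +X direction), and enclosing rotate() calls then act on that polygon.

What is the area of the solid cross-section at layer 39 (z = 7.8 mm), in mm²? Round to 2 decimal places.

243.00 mm²

At z = 7.8 mm: the r=9 cylinder gives a regular 12-gon of circumradius 9 (constant along its height) (area = (12/2)·9.000²·sin(360°/12) = 243.00 mm²); the r=3.5 cylinder at (0, 14.5) contributes a regular 12-gon of circumradius 3.5 (area = (12/2)·3.500²·sin(360°/12) = 36.75 mm²); Taking the first minus the rest: starting from the r=9 cylinder (243.00 mm²), the r=3.5 cylinder at (0, 14.5) misses the remaining region (no effect) — area = 243.00 mm²; (rotated 75° about Z; rotation is an isometry so areas/perimeters/island counts are preserved). Overall, the cross-section is a single solid region. Net area = 243.00 mm².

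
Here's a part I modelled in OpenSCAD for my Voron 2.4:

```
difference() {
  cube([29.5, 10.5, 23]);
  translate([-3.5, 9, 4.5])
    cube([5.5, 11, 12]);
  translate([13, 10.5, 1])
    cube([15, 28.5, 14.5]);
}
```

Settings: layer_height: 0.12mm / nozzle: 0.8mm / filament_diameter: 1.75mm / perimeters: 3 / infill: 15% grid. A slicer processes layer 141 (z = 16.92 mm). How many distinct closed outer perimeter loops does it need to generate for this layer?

At z = 16.92 mm: the cube is present — its section is the full 29.5×10.5 rectangle; the cube at (-3.5, 9) is not intersected at this z (z outside [4.5, 16.5]); the cube at (13, 10.5) does not reach this height (z outside [1, 15.5]); Subtracting the remaining from the first: none of the subtracted shapes is present at this height, so the 29.5×10.5 cube is unchanged — 1 connected region. The result has 1 disconnected region.

1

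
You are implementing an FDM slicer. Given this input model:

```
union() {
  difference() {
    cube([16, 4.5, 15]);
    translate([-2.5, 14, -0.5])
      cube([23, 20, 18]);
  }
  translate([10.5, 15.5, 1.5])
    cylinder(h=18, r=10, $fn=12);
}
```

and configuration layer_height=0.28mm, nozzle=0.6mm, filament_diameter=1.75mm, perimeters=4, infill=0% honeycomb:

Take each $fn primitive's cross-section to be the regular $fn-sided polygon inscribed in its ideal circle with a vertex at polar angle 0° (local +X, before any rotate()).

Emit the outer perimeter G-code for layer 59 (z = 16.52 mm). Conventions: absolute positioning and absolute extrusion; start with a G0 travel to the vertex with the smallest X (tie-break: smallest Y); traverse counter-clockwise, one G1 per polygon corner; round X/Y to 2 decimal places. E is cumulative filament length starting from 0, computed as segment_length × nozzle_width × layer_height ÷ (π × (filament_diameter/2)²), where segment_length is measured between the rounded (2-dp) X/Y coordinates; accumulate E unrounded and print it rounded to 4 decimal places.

At z = 16.52 mm: the cube is not intersected at this z (z outside [0, 15]); the 23×20 cube at (-2.5, 14) contributes its full rectangle; Taking the first minus the rest: the first operand is absent here, so nothing remains; the cylinder at (10.5, 15.5): section is a regular 12-gon, circumradius r=10; Taking the union: only the r=10 cylinder at (10.5, 15.5) is present, so the union is just that shape — 1 connected region. The outline is a single polygon with 12 vertices. Extrusion per mm of travel: 0.6 × 0.28 / (π × 0.875²) = 0.069846. Accumulating E over each segment gives final E = 4.3385.

G0 X0.50 Y15.50 Z16.52
G1 X1.84 Y10.50 E0.3616
G1 X5.50 Y6.84 E0.7231
G1 X10.50 Y5.50 E1.0846
G1 X15.50 Y6.84 E1.4462
G1 X19.16 Y10.50 E1.8077
G1 X20.50 Y15.50 E2.1693
G1 X19.16 Y20.50 E2.5308
G1 X15.50 Y24.16 E2.8924
G1 X10.50 Y25.50 E3.2539
G1 X5.50 Y24.16 E3.6155
G1 X1.84 Y20.50 E3.9770
G1 X0.50 Y15.50 E4.3385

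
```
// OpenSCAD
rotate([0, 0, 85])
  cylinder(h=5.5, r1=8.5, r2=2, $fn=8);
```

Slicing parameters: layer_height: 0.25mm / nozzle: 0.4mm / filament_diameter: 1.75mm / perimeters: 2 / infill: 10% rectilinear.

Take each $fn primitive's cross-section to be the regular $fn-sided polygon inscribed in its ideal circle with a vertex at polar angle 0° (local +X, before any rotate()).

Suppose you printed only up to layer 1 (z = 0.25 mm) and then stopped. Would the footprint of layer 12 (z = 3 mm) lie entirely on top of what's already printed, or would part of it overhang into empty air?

Compare the two slices. At z = 0.25: the cone: at t=0.045 of its height the radius interpolates to r₁+(r₂−r₁)t = 8.205, giving a regular 8-gon of that circumradius (area = (8/2)·8.205²·sin(360°/8) = 190.39 mm²); (whole slice rotated 85° about Z — lengths, areas and connectivity unchanged). At z = 3: the cone: at t=0.545 of its height the radius interpolates to r₁+(r₂−r₁)t = 4.955, giving a regular 8-gon of that circumradius (area = (8/2)·4.955²·sin(360°/8) = 69.43 mm²); (rotated 85° about Z; rotation is an isometry so areas/perimeters/island counts are preserved). Checking containment: the cross-section at z = 3 is a subset of the cross-section at z = 0.25.

entirely on top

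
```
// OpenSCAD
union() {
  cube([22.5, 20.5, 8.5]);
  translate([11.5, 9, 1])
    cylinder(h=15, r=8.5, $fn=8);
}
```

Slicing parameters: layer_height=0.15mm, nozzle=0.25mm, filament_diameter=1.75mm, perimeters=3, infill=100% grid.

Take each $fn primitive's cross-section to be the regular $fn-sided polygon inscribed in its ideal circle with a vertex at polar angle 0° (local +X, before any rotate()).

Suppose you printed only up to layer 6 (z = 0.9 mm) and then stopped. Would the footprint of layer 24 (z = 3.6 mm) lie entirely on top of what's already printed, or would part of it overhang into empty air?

Compare the two slices. At z = 0.9: the cube (footprint 22.5×20.5) is included at this height (area 461.25 mm²); the cylinder at (11.5, 9) is absent (z outside [1, 16]); Combining (union): only the 22.5×20.5 cube is present, so the union is just that shape — area = 461.25 mm². At z = 3.6: the cube is present — its section is the full 22.5×20.5 rectangle (area 461.25 mm²); the r=8.5 cylinder at (11.5, 9) contributes a regular 8-gon of circumradius 8.5 (area = (8/2)·8.500²·sin(360°/8) = 204.35 mm²); Merging all regions: the r=8.5 cylinder at (11.5, 9) lies entirely inside the 22.5×20.5 cube, so the union is just the 22.5×20.5 cube — area = 461.25 mm². Checking containment: the cross-section at z = 3.6 is a subset of the cross-section at z = 0.9.

entirely on top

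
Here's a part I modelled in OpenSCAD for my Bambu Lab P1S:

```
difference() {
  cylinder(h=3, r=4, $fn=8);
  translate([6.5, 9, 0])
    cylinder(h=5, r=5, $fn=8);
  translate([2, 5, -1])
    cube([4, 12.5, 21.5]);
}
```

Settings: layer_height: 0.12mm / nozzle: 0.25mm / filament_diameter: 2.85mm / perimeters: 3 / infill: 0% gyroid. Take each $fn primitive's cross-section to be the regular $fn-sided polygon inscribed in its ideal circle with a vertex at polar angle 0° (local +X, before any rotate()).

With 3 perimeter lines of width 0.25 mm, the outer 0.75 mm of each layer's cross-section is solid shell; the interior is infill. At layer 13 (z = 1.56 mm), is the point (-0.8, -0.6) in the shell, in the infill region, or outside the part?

At z = 1.56 mm: the r=4 cylinder contributes a regular 8-gon of circumradius 4; the cylinder at (6.5, 9): section is a regular 8-gon, circumradius r=5; the cube at (2, 5) (footprint 4×12.5) is included at this height; Taking the first minus the rest: starting from the r=4 cylinder, the r=5 cylinder at (6.5, 9) misses the remaining region (no effect); the 4×12.5 cube at (2, 5) misses the remaining region (no effect) — 1 connected region. Overall, the cross-section is a single solid region. The nearest boundary edge runs (-2.83, -2.83)→(-4.00, 0.00); distance from the point to it = 2.73 mm. The point is inside the cross-section and 2.73 mm from the nearest boundary — more than the 0.75 mm shell width (3 × 0.25), so it's in the infill interior.

infill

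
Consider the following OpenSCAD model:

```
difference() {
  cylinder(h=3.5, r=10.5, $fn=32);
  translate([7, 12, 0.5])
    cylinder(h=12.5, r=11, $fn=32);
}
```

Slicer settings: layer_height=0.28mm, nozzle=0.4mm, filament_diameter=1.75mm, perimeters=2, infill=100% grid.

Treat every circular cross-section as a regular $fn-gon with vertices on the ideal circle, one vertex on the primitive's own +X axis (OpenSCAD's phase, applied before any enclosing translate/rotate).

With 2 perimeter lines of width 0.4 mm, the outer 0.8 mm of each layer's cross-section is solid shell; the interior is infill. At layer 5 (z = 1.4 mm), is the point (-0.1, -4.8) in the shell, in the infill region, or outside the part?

At z = 1.4 mm: the r=10.5 cylinder gives a regular 32-gon of circumradius 10.5 (constant along its height); the r=11 cylinder at (7, 12) gives a regular 32-gon of circumradius 11 (constant along its height); Taking the first minus the rest: starting from the r=10.5 cylinder, the r=11 cylinder at (7, 12) partially overlaps it — only the 85.37 mm² overlap (of its 377.69 mm²) is removed, clipping the outline — 1 connected region. Overall, the cross-section is a single solid region. The nearest boundary edge runs (-0.00, -10.50)→(-2.05, -10.30); distance from the point to it = 5.66 mm. The point is inside the cross-section and 5.66 mm from the nearest boundary — more than the 0.8 mm shell width (2 × 0.4), so it's in the infill interior.

infill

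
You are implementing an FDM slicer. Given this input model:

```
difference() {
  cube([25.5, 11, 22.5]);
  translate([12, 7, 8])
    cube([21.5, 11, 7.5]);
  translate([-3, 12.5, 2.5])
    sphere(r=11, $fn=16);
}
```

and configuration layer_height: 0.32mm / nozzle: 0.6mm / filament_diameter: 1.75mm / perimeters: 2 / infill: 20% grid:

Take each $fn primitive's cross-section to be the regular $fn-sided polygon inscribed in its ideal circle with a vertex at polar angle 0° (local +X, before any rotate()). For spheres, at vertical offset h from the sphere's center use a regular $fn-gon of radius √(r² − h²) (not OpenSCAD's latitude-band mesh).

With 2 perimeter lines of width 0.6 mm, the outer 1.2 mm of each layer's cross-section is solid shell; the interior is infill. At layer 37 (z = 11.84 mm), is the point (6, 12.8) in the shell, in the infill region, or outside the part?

At z = 11.84 mm: the 25.5×11 cube contributes its full rectangle; the cube at (12, 7) is present — its section is the full 21.5×11 rectangle; the r=11 sphere at (-3, 12.5) slices to a regular 16-gon of circumradius 5.811 (√(r²−h²) with h=9.34 from center); Subtracting the remaining from the first: starting from the 25.5×11 cube, the 21.5×11 cube at (12, 7) partially overlaps it — only the 54.00 mm² overlap (of its 236.50 mm²) is removed, clipping the outline; the r=11 sphere at (-3, 12.5) partially overlaps it — only the 5.45 mm² overlap (of its 103.37 mm²) is removed, clipping the outline — 1 connected region. Overall, the cross-section is a single solid region. The nearest boundary edge runs (2.51, 11.00)→(12.00, 11.00); distance from the point to it = 1.80 mm. The point is not inside any of the regions above, so it lies outside the cross-section (1.80 mm from the nearest boundary).

outside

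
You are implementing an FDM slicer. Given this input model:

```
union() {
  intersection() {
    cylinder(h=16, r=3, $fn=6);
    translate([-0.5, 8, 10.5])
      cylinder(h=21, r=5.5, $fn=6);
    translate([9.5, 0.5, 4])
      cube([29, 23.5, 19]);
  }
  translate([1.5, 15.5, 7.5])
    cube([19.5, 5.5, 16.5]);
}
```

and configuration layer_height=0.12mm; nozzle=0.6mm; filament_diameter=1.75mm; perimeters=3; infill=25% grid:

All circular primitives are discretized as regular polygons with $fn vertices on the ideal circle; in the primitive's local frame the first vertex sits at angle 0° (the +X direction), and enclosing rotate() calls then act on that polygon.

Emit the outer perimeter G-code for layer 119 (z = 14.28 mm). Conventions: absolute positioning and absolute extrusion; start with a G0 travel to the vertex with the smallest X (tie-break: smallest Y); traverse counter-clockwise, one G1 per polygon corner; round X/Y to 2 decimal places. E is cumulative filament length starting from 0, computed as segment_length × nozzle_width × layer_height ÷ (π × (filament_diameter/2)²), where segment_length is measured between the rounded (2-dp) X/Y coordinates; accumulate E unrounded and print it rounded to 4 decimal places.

G0 X1.50 Y15.50 Z14.28
G1 X21.00 Y15.50 E0.5837
G1 X21.00 Y21.00 E0.7484
G1 X1.50 Y21.00 E1.3321
G1 X1.50 Y15.50 E1.4967

At z = 14.28 mm: the r=3 cylinder contributes a regular 6-gon of circumradius 3; the cylinder at (-0.5, 8): section is a regular 6-gon, circumradius r=5.5; the cube at (9.5, 0.5) (footprint 29×23.5) is included at this height; Keeping only the common overlap: the r=5.5 cylinder at (-0.5, 8) does not overlap the r=3 cylinder (empty); the 29×23.5 cube at (9.5, 0.5) does not overlap the running intersection (empty) — nothing remains; the cube at (1.5, 15.5) is present — its section is the full 19.5×5.5 rectangle; Taking the union: only the 19.5×5.5 cube at (1.5, 15.5) is present, so the union is just that shape — 1 connected region. The outline is a single polygon with 4 vertices. Extrusion per mm of travel: 0.6 × 0.12 / (π × 0.875²) = 0.029934. Accumulating E over each segment gives final E = 1.4967.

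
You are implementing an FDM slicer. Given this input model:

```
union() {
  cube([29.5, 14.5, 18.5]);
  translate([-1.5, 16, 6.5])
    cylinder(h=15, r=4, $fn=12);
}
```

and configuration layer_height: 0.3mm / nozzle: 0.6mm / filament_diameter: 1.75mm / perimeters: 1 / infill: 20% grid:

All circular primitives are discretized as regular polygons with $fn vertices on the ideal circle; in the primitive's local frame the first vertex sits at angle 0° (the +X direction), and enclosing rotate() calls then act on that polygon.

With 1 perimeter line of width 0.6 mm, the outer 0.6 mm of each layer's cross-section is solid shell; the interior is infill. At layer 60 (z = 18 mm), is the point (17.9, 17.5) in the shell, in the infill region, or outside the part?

At z = 18 mm: the cube (footprint 29.5×14.5) is included at this height; the r=4 cylinder at (-1.5, 16) contributes a regular 12-gon of circumradius 4; Merging all regions: the regions partially overlap (shared area 2.85 mm²), so overlapping operands fuse into one piece — 1 connected region. Overall, the cross-section is a single solid region. The nearest boundary edge runs (2.10, 14.50)→(29.50, 14.50); distance from the point to it = 3.00 mm. The point is not inside any of the regions above, so it lies outside the cross-section (3.00 mm from the nearest boundary).

outside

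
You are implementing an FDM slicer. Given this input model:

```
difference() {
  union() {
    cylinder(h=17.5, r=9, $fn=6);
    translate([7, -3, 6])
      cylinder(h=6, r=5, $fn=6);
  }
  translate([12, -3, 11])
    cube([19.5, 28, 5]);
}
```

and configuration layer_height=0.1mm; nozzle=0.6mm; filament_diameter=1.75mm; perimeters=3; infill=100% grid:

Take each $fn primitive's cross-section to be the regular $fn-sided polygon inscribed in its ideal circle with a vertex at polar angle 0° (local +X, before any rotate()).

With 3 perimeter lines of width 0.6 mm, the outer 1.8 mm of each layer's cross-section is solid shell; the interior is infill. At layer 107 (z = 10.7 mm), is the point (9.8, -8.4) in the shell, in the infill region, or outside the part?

outside

At z = 10.7 mm: the r=9 cylinder contributes a regular 6-gon of circumradius 9; the r=5 cylinder at (7, -3) gives a regular 6-gon of circumradius 5 (constant along its height); Taking the union: the regions partially overlap (shared area 33.77 mm²), so overlapping operands fuse into one piece — 1 connected region; the cube at (12, -3) does not reach this height (z outside [11, 16]); Taking the first minus the rest: none of the subtracted shapes is present at this height, so that combined region is unchanged — 1 connected region. Overall, the cross-section is a single solid region. The nearest boundary edge runs (12.00, -3.00)→(9.50, -7.33); distance from the point to it = 1.11 mm. The point is not inside any of the regions above, so it lies outside the cross-section (1.11 mm from the nearest boundary).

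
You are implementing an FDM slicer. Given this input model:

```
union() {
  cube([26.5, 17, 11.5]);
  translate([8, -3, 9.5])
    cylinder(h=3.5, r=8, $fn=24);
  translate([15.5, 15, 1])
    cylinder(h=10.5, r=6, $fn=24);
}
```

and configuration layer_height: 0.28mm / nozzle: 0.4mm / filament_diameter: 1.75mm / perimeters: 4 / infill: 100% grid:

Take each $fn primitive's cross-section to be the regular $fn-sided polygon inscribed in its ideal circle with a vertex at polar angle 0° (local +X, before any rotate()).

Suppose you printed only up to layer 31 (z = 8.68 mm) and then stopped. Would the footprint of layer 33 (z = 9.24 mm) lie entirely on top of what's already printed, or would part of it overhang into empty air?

Compare the two slices. At z = 8.68: the cube is present — its section is the full 26.5×17 rectangle (area 450.50 mm²); the cylinder at (8, -3) is not intersected at this z (z outside [9.5, 13]); the cylinder at (15.5, 15): section is a regular 24-gon, circumradius r=6 (area = (24/2)·6.000²·sin(360°/24) = 111.81 mm²); Combining (union): the regions partially overlap — summed areas 562.31 mm² minus the doubly-counted overlap 79.32 mm² gives 482.99 mm² — area = 482.99 mm². At z = 9.24: the cube is present — its section is the full 26.5×17 rectangle (area 450.50 mm²); the cylinder at (8, -3) is not intersected at this z (z outside [9.5, 13]); the cylinder at (15.5, 15): section is a regular 24-gon, circumradius r=6 (area = (24/2)·6.000²·sin(360°/24) = 111.81 mm²); Combining (union): the regions partially overlap — summed areas 562.31 mm² minus the doubly-counted overlap 79.32 mm² gives 482.99 mm² — area = 482.99 mm². Checking containment: the cross-section at z = 9.24 is a subset of the cross-section at z = 8.68.

entirely on top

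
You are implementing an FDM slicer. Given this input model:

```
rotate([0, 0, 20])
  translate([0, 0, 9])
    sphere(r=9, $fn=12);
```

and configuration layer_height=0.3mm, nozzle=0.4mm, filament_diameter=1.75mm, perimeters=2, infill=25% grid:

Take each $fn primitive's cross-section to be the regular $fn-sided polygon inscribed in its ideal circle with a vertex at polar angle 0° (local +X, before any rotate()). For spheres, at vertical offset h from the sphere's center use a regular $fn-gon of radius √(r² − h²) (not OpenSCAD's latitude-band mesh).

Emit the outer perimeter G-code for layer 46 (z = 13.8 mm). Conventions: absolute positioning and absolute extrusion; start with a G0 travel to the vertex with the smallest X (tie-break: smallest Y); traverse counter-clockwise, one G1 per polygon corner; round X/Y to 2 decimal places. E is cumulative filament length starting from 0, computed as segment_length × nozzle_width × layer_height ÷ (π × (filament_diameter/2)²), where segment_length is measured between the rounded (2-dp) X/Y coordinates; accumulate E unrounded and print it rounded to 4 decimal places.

At z = 13.8 mm: the r=9 sphere contributes a regular 12-gon of circumradius √(9²−4.8²) = 7.613; (whole slice rotated 20° about Z — lengths, areas and connectivity unchanged). The outline is a single polygon with 12 vertices. Extrusion per mm of travel: 0.4 × 0.3 / (π × 0.875²) = 0.049890. Accumulating E over each segment gives final E = 2.3586.

G0 X-7.50 Y1.32 Z13.80
G1 X-7.15 Y-2.60 E0.1963
G1 X-4.89 Y-5.83 E0.3930
G1 X-1.32 Y-7.50 E0.5897
G1 X2.60 Y-7.15 E0.7860
G1 X5.83 Y-4.89 E0.9827
G1 X7.50 Y-1.32 E1.1793
G1 X7.15 Y2.60 E1.3757
G1 X4.89 Y5.83 E1.5723
G1 X1.32 Y7.50 E1.7690
G1 X-2.60 Y7.15 E1.9653
G1 X-5.83 Y4.89 E2.1620
G1 X-7.50 Y1.32 E2.3586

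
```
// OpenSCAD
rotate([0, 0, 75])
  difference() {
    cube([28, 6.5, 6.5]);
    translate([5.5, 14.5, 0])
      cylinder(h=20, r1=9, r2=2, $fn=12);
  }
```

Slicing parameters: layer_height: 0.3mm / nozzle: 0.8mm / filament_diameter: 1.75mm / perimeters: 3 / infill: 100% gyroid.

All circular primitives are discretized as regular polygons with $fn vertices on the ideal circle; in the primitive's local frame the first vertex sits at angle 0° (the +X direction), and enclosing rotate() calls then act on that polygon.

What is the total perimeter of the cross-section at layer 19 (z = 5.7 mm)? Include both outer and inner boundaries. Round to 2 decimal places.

At z = 5.7 mm: the cube (footprint 28×6.5) is included at this height (perimeter 69.00 mm); the cone at (5.5, 14.5) contributes a regular 12-gon of circumradius 7.005 (interpolated between r1=9 and r2=2 at t=0.285) (perimeter = 2·12·7.005·sin(180°/12) = 43.51 mm); Subtracting the remaining from the first: starting from the 28×6.5 cube, the cone at (5.5, 14.5) misses the remaining region (no effect) — boundary = 69.00 mm; (rotated 75° about Z; rotation is an isometry so areas/perimeters/island counts are preserved). Overall, the cross-section is a single solid region. Total boundary length (outer) = 69.00 mm.

69.00 mm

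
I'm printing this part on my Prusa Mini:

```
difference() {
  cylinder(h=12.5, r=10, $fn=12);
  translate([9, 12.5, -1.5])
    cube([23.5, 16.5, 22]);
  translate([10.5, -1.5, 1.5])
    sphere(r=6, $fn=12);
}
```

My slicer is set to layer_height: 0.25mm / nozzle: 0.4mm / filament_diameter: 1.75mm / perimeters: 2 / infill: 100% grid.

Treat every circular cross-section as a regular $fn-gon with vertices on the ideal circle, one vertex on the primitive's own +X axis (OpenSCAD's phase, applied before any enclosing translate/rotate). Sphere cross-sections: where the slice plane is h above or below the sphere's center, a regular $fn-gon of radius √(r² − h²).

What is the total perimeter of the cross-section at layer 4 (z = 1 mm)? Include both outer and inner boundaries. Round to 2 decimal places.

At z = 1 mm: the r=10 cylinder contributes a regular 12-gon of circumradius 10 (perimeter = 2·12·10.000·sin(180°/12) = 62.12 mm); the cube at (9, 12.5) (footprint 23.5×16.5) is included at this height (perimeter 80.00 mm); the sphere at (10.5, -1.5): section is a regular 12-gon, circumradius = √(r²−h²) = √(6²−0.5²) = 5.979 (perimeter = 2·12·5.979·sin(180°/12) = 37.14 mm); Taking the first minus the rest: starting from the r=10 cylinder, the 23.5×16.5 cube at (9, 12.5) misses the remaining region (no effect); the r=6 sphere at (10.5, -1.5) partially overlaps it — only the 37.59 mm² overlap (of its 107.25 mm²) is removed, clipping the outline — boundary = 64.20 mm. Overall, the cross-section is a single solid region. Total boundary length (outer) = 64.20 mm.

64.20 mm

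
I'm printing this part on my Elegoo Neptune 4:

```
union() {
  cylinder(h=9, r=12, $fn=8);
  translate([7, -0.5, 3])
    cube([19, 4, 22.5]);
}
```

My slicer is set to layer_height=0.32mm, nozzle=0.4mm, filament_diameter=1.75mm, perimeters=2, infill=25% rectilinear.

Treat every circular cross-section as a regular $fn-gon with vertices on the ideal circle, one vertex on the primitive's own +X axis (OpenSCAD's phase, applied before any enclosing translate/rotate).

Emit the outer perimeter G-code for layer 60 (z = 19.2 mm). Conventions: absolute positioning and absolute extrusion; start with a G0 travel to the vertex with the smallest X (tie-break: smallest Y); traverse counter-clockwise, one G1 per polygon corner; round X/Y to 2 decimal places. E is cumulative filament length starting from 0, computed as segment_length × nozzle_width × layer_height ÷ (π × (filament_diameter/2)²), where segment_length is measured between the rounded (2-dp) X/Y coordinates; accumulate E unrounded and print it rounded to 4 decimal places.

G0 X7.00 Y-0.50 Z19.20
G1 X26.00 Y-0.50 E1.0111
G1 X26.00 Y3.50 E1.2240
G1 X7.00 Y3.50 E2.2351
G1 X7.00 Y-0.50 E2.4479

At z = 19.2 mm: the cylinder is not intersected at this z (z outside [0, 9]); the cube at (7, -0.5) (footprint 19×4) is included at this height; Merging all regions: only the 19×4 cube at (7, -0.5) is present, so the union is just that shape — 1 connected region. The outline is a single polygon with 4 vertices. Extrusion per mm of travel: 0.4 × 0.32 / (π × 0.875²) = 0.053216. Accumulating E over each segment gives final E = 2.4479.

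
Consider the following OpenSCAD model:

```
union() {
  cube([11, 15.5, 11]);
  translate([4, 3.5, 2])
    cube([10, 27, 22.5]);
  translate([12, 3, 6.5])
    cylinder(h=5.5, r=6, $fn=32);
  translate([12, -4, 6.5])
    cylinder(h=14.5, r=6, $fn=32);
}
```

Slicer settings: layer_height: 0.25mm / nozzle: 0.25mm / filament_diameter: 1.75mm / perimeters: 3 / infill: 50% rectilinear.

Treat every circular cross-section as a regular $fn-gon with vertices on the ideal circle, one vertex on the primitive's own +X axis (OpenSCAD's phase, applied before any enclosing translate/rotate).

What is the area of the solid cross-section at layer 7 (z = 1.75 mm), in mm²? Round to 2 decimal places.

At z = 1.75 mm: the cube (footprint 11×15.5) is included at this height (area 170.50 mm²); the cube at (4, 3.5) is absent (z outside [2, 24.5]); the cylinder at (12, 3) is absent (z outside [6.5, 12]); the cylinder at (12, -4) does not reach this height (z outside [6.5, 21]); Combining (union): only the 11×15.5 cube is present, so the union is just that shape — area = 170.50 mm². Overall, the cross-section is a single solid region. Net area = 170.50 mm².

170.50 mm²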